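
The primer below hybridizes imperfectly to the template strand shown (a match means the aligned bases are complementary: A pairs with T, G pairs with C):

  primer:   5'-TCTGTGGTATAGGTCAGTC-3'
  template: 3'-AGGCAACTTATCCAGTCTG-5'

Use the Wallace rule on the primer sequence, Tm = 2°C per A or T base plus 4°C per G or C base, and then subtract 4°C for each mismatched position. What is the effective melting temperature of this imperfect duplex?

40°C

Primer base counts: A=3, T=7, G=6, C=3 → A+T=10, G+C=9
Perfect-match Tm = 2(10) + 4(9) = 20 + 36 = 56°C
Mismatches (positions where the bases are not complementary): 4 (at positions 3, 6, 8, 18)
Effective Tm = 56 − 4×4 = 56 − 16 = 40°C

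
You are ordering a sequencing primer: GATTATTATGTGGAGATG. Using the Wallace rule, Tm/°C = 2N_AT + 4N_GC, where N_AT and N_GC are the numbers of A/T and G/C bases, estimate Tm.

Base counts: A=5, G=6, T=7, C=0
AT pairs contribute 12, GC pairs contribute 6.
Tm = 2(12) + 4(6) = 24 + 24 = 48°C

48°C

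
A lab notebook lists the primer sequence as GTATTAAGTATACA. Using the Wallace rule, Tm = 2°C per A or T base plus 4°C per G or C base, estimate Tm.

Scanning the sequence gives A=6, C=1, T=5, G=2.
A+T = 11, G+C = 3
Tm = 4·3 + 2·11 = 12 + 22 = 34°C

34°C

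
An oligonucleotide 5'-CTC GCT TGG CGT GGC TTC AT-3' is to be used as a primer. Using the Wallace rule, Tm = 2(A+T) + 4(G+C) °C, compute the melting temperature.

64°C

A=1, G=6, C=6, T=7
So N_AT = 8 and N_GC = 12.
Tm = 2×8 + 4×12 = 64°C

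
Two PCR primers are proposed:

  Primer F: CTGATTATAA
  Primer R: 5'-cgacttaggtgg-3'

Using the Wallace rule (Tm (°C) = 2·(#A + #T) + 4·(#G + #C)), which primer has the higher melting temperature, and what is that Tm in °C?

Primer R, 38°C

Primer F: A+T=8, G+C=2 → Tm = 2(8)+4(2) = 24°C
Primer R: A+T=5, G+C=7 → Tm = 2(5)+4(7) = 38°C
24°C vs 38°C → primer R is higher.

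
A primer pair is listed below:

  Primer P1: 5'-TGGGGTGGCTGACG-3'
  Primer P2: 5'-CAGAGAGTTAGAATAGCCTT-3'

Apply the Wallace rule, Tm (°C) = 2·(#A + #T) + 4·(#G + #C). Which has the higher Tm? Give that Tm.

Primer P2, 56°C

Primer P1: A+T=4, G+C=10 → Tm = 2(4)+4(10) = 48°C
Primer P2: A+T=12, G+C=8 → Tm = 2(12)+4(8) = 56°C
48°C vs 56°C → primer P2 is higher.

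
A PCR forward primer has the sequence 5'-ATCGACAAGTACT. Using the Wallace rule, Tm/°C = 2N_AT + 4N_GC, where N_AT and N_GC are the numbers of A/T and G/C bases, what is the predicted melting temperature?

36°C

Base counts: T=3, C=3, G=2, A=5
AT pairs contribute 8, GC pairs contribute 5.
Tm = 2×8 + 4×5 = 36°C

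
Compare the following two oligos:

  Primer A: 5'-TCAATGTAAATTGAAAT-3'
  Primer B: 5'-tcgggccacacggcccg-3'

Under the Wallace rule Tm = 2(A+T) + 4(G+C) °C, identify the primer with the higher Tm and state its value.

Primer A: A+T=14, G+C=3 → Tm = 2(14)+4(3) = 40°C
Primer B: A+T=3, G+C=14 → Tm = 2(3)+4(14) = 62°C
40°C vs 62°C → primer B is higher.

Primer B, 62°C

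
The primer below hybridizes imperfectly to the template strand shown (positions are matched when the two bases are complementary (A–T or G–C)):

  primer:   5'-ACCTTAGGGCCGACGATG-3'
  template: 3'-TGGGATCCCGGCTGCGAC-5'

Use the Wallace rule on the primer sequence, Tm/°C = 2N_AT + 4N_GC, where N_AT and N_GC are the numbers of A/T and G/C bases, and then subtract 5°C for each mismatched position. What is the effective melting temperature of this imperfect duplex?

Primer base counts: A=4, T=3, G=6, C=5 → A+T=7, G+C=11
Perfect-match Tm = 2(7) + 4(11) = 14 + 44 = 58°C
Mismatches (positions where the bases are not complementary): 2 (at positions 4, 16)
Effective Tm = 58 − 2×5 = 58 − 10 = 48°C

48°C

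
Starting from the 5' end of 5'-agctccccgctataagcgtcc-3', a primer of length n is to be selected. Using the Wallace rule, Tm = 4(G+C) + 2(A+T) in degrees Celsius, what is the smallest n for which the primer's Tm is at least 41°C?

n = 13

First 12 bases: AGCTCCCCGCTA → Tm = 40°C (< 41°C)
First 13 bases: AGCTCCCCGCTAT → Tm = 42°C (≥ 41°C)
Since every base adds ≥2°C, Tm only increases with n, so the threshold is first crossed at n = 13.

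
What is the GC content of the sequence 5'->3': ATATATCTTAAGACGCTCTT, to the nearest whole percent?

Scanning the sequence gives C=4, G=2, T=8, A=6.
G+C = 2 + 4 = 6 out of 20 bases
%GC = 6/20 × 100 = 30% ≈ 30%

30%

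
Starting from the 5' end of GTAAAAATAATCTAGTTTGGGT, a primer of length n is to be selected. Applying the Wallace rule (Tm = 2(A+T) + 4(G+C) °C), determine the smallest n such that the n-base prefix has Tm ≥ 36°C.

First 14 bases: GTAAAAATAATCTA → Tm = 32°C (< 36°C)
First 15 bases: GTAAAAATAATCTAG → Tm = 36°C (≥ 36°C)
Each additional base adds 2°C (A/T) or 4°C (G/C), so Tm is non-decreasing in n; n = 15 is the first length to reach 36°C.

n = 15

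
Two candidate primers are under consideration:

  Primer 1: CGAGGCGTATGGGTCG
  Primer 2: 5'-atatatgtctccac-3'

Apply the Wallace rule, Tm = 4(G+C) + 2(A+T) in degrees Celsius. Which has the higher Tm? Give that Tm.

Primer 1, 54°C

Primer 1: A+T=5, G+C=11 → Tm = 2(5)+4(11) = 54°C
Primer 2: A+T=9, G+C=5 → Tm = 2(9)+4(5) = 38°C
54°C vs 38°C → primer 1 is higher.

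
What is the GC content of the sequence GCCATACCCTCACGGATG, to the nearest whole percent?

Scanning the sequence gives G=4, C=7, T=3, A=4.
G+C = 4 + 7 = 11 out of 18 bases
%GC = 11/18 × 100 = 61.11% ≈ 61%

61%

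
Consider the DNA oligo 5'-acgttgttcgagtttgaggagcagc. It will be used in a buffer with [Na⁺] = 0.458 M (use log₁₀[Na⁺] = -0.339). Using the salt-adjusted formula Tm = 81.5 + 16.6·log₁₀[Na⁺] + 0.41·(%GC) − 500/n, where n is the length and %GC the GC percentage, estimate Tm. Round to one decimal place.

Length n = 25. A=5, G=9, C=4, T=7
G+C = 13, so %GC = 13/25 × 100 = 52%
Salt term: 16.6 × (-0.339) = -5.627
GC term: 0.41 × 52 = 21.32; length term: −500/25 = −20
Tm = 81.5 + (-5.627) + 21.32 − 20 = 77.193 → 77.2°C

77.2°C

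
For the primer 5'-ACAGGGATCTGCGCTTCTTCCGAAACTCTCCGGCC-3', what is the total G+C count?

21

G=8, T=8, A=6, C=13
G+C = 8 + 13 = 21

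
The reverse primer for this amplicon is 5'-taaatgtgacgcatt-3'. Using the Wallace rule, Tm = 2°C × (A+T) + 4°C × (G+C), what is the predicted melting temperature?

40°C

C=2, T=5, G=3, A=5
A+T = 10, G+C = 5
Tm = 2(10) + 4(5) = 20 + 20 = 40°C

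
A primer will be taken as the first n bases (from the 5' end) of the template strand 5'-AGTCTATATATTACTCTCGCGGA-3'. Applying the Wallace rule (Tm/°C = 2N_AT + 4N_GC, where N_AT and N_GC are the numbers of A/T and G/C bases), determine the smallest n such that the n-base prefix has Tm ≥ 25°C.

First 10 bases: AGTCTATATA → Tm = 24°C (< 25°C)
First 11 bases: AGTCTATATAT → Tm = 26°C (≥ 25°C)
Each additional base adds 2°C (A/T) or 4°C (G/C), so Tm is non-decreasing in n; n = 11 is the first length to reach 25°C.

n = 11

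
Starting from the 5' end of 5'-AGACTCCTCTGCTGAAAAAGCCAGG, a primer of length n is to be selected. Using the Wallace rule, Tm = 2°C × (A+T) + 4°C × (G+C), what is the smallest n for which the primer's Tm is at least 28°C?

First 8 bases: AGACTCCT → Tm = 24°C (< 28°C)
First 9 bases: AGACTCCTC → Tm = 28°C (≥ 28°C)
Each additional base adds 2°C (A/T) or 4°C (G/C), so Tm is non-decreasing in n; n = 9 is the first length to reach 28°C.

n = 9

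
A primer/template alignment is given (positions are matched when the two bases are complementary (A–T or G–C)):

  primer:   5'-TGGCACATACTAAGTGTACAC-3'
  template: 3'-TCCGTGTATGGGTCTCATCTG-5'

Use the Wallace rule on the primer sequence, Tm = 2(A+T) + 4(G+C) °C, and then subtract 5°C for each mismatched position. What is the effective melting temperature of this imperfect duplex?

Primer base counts: A=7, T=5, G=4, C=5 → A+T=12, G+C=9
Perfect-match Tm = 2(12) + 4(9) = 24 + 36 = 60°C
Mismatches (positions where the bases are not complementary): 5 (at positions 1, 11, 12, 15, 19)
Effective Tm = 60 − 5×5 = 60 − 25 = 35°C

35°C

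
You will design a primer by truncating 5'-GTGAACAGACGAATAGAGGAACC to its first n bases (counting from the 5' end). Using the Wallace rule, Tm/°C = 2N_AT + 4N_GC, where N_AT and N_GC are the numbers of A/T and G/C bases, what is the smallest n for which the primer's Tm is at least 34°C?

n = 11

First 10 bases: GTGAACAGAC → Tm = 30°C (< 34°C)
First 11 bases: GTGAACAGACG → Tm = 34°C (≥ 34°C)
Each additional base adds 2°C (A/T) or 4°C (G/C), so Tm is non-decreasing in n; n = 11 is the first length to reach 34°C.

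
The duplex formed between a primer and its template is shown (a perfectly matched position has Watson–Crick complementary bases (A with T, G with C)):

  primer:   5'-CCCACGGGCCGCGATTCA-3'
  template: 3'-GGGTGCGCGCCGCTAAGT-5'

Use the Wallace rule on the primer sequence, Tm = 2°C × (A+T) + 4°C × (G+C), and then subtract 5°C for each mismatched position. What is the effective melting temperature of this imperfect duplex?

Primer base counts: A=3, T=2, G=5, C=8 → A+T=5, G+C=13
Perfect-match Tm = 2(5) + 4(13) = 10 + 52 = 62°C
Mismatches (positions where the bases are not complementary): 2 (at positions 7, 10)
Effective Tm = 62 − 2×5 = 62 − 10 = 52°C

52°C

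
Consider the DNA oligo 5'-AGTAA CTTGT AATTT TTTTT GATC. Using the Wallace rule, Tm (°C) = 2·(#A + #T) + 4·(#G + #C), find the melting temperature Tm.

Scanning the sequence gives A=6, G=3, T=13, C=2.
AT pairs contribute 19, GC pairs contribute 5.
Tm = 2×19 + 4×5 = 58°C

58°C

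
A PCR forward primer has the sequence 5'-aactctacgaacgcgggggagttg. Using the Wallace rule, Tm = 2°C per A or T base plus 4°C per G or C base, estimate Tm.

76°C

Base counts: A=6, G=9, T=4, C=5
A+T = 10, G+C = 14
Tm = 2(10) + 4(14) = 20 + 56 = 76°C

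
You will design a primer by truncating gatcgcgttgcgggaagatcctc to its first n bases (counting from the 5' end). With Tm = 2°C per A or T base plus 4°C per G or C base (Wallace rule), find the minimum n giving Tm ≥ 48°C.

n = 14

First 13 bases: GATCGCGTTGCGG → Tm = 44°C (< 48°C)
First 14 bases: GATCGCGTTGCGGG → Tm = 48°C (≥ 48°C)
Since every base adds ≥2°C, Tm only increases with n, so the threshold is first crossed at n = 14.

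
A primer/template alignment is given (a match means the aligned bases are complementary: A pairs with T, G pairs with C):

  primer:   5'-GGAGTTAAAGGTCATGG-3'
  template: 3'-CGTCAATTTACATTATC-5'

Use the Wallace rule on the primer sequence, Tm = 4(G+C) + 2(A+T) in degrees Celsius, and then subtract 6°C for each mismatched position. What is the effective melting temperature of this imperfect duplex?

26°C

Primer base counts: A=5, T=4, G=7, C=1 → A+T=9, G+C=8
Perfect-match Tm = 2(9) + 4(8) = 18 + 32 = 50°C
Mismatches (positions where the bases are not complementary): 4 (at positions 2, 10, 13, 16)
Effective Tm = 50 − 4×6 = 50 − 24 = 26°C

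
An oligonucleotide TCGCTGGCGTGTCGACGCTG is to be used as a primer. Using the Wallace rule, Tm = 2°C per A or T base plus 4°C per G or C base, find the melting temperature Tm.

68°C

G=8, A=1, T=5, C=6
A+T = 6, G+C = 14
Tm = 2(6) + 4(14) = 12 + 56 = 68°C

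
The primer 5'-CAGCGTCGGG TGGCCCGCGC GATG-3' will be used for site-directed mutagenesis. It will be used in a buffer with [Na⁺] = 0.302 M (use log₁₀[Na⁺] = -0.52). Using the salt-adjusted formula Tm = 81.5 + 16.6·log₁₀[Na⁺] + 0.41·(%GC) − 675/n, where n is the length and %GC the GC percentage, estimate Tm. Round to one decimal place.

Length n = 24. A=2, G=11, T=3, C=8
G+C = 19, so %GC = 19/24 × 100 = 79.167%
Salt term: 16.6 × (-0.52) = -8.632
GC term: 0.41 × 79.167 = 32.458; length term: −675/24 = −28.125
Tm = 81.5 + (-8.632) + 32.458 − 28.125 = 77.201 → 77.2°C

77.2°C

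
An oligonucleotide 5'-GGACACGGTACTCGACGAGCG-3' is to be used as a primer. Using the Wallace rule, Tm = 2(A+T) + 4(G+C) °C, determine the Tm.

G=8, C=6, A=5, T=2
So N_AT = 7 and N_GC = 14.
Tm = 2×7 + 4×14 = 70°C

70°C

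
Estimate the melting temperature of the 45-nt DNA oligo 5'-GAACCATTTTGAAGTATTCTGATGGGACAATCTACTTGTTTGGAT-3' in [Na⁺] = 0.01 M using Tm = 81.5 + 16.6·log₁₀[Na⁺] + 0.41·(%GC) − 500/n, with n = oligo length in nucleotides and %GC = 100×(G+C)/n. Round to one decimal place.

Length n = 45. Base counts: C=6, A=12, G=10, T=17
G+C = 16, so %GC = 16/45 × 100 = 35.556%
Salt term: 16.6 × (-2) = -33.2
GC term: 0.41 × 35.556 = 14.578; length term: −500/45 = −11.111
Tm = 81.5 + (-33.2) + 14.578 − 11.111 = 51.767 → 51.8°C

51.8°C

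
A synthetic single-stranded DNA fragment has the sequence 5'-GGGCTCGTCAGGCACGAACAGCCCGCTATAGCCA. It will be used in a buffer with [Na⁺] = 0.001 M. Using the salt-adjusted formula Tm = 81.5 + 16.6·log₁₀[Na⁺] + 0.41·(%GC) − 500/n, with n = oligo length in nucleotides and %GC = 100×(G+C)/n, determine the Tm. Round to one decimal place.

Length n = 34. Scanning the sequence gives G=10, T=4, A=8, C=12.
G+C = 22, so %GC = 22/34 × 100 = 64.706%
Salt term: 16.6 × (-3) = -49.8
GC term: 0.41 × 64.706 = 26.529; length term: −500/34 = −14.706
Tm = 81.5 + (-49.8) + 26.529 − 14.706 = 43.523 → 43.5°C

43.5°C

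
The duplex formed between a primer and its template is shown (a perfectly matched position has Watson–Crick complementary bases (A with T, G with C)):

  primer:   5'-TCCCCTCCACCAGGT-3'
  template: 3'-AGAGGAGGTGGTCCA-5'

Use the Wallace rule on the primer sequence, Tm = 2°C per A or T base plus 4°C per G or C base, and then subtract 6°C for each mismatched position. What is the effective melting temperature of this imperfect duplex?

Primer base counts: A=2, T=3, G=2, C=8 → A+T=5, G+C=10
Perfect-match Tm = 2(5) + 4(10) = 10 + 40 = 50°C
Mismatches (positions where the bases are not complementary): 1 (at position 3)
Effective Tm = 50 − 1×6 = 50 − 6 = 44°C

44°C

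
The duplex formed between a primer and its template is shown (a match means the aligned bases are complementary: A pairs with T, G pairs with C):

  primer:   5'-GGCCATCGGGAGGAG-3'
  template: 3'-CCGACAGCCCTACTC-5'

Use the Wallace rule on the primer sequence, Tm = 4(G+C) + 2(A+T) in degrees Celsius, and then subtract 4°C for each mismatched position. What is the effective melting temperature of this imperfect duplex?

Primer base counts: A=3, T=1, G=8, C=3 → A+T=4, G+C=11
Perfect-match Tm = 2(4) + 4(11) = 8 + 44 = 52°C
Mismatches (positions where the bases are not complementary): 3 (at positions 4, 5, 12)
Effective Tm = 52 − 3×4 = 52 − 12 = 40°C

40°C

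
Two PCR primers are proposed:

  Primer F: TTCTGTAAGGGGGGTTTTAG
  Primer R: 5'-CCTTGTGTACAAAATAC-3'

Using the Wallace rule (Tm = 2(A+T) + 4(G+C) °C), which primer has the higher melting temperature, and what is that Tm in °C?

Primer F, 58°C

Primer F: A+T=11, G+C=9 → Tm = 2(11)+4(9) = 58°C
Primer R: A+T=11, G+C=6 → Tm = 2(11)+4(6) = 46°C
58°C vs 46°C → primer F is higher.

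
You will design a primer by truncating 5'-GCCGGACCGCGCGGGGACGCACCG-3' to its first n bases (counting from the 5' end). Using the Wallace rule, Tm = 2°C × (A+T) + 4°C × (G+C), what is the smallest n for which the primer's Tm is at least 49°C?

First 12 bases: GCCGGACCGCGC → Tm = 46°C (< 49°C)
First 13 bases: GCCGGACCGCGCG → Tm = 50°C (≥ 49°C)
Each additional base adds 2°C (A/T) or 4°C (G/C), so Tm is non-decreasing in n; n = 13 is the first length to reach 49°C.

n = 13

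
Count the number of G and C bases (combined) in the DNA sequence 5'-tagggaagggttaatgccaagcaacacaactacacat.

16

Scanning the sequence gives A=15, C=8, T=6, G=8.
Total G or C: 8 + 8 = 16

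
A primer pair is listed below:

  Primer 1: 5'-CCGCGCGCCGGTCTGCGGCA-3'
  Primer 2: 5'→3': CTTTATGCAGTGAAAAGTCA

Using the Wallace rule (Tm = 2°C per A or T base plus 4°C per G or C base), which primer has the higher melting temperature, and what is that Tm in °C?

Primer 1: A+T=3, G+C=17 → Tm = 2(3)+4(17) = 74°C
Primer 2: A+T=13, G+C=7 → Tm = 2(13)+4(7) = 54°C
74°C vs 54°C → primer 1 is higher.

Primer 1, 74°C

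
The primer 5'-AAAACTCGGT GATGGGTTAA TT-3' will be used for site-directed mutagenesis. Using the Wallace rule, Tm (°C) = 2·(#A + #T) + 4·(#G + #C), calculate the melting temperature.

Scanning the sequence gives A=7, T=7, C=2, G=6.
A+T = 14, G+C = 8
Tm = 2(14) + 4(8) = 28 + 32 = 60°C

60°C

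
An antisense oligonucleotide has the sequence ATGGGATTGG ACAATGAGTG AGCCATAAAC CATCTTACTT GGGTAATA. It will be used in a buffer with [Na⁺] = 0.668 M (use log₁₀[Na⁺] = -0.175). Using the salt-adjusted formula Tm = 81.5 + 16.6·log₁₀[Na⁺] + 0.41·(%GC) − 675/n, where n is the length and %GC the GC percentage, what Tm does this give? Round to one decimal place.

80.8°C

Length n = 48. Base counts: G=12, C=7, T=13, A=16
G+C = 19, so %GC = 19/48 × 100 = 39.583%
Salt term: 16.6 × (-0.175) = -2.905
GC term: 0.41 × 39.583 = 16.229; length term: −675/48 = −14.062
Tm = 81.5 + (-2.905) + 16.229 − 14.062 = 80.762 → 80.8°C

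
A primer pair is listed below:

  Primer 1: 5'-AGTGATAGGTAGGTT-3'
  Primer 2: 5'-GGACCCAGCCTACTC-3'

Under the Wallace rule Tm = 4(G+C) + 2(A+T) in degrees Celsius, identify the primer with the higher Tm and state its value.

Primer 2, 50°C

Primer 1: A+T=9, G+C=6 → Tm = 2(9)+4(6) = 42°C
Primer 2: A+T=5, G+C=10 → Tm = 2(5)+4(10) = 50°C
42°C vs 50°C → primer 2 is higher.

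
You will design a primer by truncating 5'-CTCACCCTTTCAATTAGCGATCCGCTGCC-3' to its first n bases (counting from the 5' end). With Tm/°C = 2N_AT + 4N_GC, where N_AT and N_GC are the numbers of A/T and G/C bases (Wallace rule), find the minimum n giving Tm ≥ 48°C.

First 16 bases: CTCACCCTTTCAATTA → Tm = 44°C (< 48°C)
First 17 bases: CTCACCCTTTCAATTAG → Tm = 48°C (≥ 48°C)
Each additional base adds 2°C (A/T) or 4°C (G/C), so Tm is non-decreasing in n; n = 17 is the first length to reach 48°C.

n = 17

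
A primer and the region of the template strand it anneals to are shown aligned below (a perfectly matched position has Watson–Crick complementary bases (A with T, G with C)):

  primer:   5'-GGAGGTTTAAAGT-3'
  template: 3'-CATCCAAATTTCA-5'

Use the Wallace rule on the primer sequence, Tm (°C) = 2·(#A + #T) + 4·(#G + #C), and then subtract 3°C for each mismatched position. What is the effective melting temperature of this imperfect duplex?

Primer base counts: A=4, T=4, G=5, C=0 → A+T=8, G+C=5
Perfect-match Tm = 2(8) + 4(5) = 16 + 20 = 36°C
Mismatches (positions where the bases are not complementary): 1 (at position 2)
Effective Tm = 36 − 1×3 = 36 − 3 = 33°C

33°C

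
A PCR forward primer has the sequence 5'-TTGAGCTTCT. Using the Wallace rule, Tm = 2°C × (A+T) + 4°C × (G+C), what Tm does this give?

28°C

Counting bases: T=5, G=2, C=2, A=1
A+T = 6, G+C = 4
Tm = 2×6 + 4×4 = 28°C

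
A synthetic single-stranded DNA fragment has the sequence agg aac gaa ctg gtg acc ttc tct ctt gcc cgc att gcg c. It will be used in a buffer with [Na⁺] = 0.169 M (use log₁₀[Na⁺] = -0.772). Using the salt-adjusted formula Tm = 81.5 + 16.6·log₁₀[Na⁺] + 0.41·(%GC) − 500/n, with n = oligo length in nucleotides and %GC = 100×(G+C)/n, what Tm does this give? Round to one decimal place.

Length n = 40. Scanning the sequence gives G=10, C=13, T=10, A=7.
G+C = 23, so %GC = 23/40 × 100 = 57.5%
Salt term: 16.6 × (-0.772) = -12.815
GC term: 0.41 × 57.5 = 23.575; length term: −500/40 = −12.5
Tm = 81.5 + (-12.815) + 23.575 − 12.5 = 79.76 → 79.8°C

79.8°C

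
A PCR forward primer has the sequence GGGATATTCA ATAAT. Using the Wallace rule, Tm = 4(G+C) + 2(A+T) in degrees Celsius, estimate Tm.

38°C

A=6, T=5, G=3, C=1
So N_AT = 11 and N_GC = 4.
Tm = 2(11) + 4(4) = 22 + 16 = 38°C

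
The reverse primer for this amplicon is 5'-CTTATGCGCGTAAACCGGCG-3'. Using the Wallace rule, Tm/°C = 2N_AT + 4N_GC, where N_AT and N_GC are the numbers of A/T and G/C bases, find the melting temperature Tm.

Counting bases: C=6, G=6, A=4, T=4
AT pairs contribute 8, GC pairs contribute 12.
Tm = 2×8 + 4×12 = 64°C

64°C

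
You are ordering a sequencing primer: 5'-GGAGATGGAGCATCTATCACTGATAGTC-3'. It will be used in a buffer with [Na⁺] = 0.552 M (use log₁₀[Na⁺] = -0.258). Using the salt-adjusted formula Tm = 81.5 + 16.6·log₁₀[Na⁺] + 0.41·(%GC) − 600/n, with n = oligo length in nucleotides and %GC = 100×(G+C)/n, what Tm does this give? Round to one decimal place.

Length n = 28. Counting bases: C=5, G=8, T=7, A=8
G+C = 13, so %GC = 13/28 × 100 = 46.429%
Salt term: 16.6 × (-0.258) = -4.283
GC term: 0.41 × 46.429 = 19.036; length term: −600/28 = −21.429
Tm = 81.5 + (-4.283) + 19.036 − 21.429 = 74.824 → 74.8°C

74.8°C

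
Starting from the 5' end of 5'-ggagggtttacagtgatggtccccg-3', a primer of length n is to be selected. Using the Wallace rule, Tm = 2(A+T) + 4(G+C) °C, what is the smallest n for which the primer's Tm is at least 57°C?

n = 19

First 18 bases: GGAGGGTTTACAGTGATG → Tm = 54°C (< 57°C)
First 19 bases: GGAGGGTTTACAGTGATGG → Tm = 58°C (≥ 57°C)
Since every base adds ≥2°C, Tm only increases with n, so the threshold is first crossed at n = 19.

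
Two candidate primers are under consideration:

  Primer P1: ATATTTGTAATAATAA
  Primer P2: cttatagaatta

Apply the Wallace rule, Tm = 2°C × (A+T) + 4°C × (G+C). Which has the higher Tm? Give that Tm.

Primer P1: A+T=15, G+C=1 → Tm = 2(15)+4(1) = 34°C
Primer P2: A+T=10, G+C=2 → Tm = 2(10)+4(2) = 28°C
34°C vs 28°C → primer P1 is higher.

Primer P1, 34°C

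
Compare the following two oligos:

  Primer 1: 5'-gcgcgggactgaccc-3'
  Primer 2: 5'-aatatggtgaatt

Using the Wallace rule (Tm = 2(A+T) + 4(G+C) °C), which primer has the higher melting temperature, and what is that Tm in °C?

Primer 1: A+T=3, G+C=12 → Tm = 2(3)+4(12) = 54°C
Primer 2: A+T=10, G+C=3 → Tm = 2(10)+4(3) = 32°C
54°C vs 32°C → primer 1 is higher.

Primer 1, 54°C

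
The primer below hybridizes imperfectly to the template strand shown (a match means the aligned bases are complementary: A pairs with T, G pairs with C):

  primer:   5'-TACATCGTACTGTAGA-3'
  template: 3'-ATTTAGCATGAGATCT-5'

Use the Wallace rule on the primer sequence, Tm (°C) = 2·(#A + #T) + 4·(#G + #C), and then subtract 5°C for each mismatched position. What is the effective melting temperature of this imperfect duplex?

Primer base counts: A=5, T=5, G=3, C=3 → A+T=10, G+C=6
Perfect-match Tm = 2(10) + 4(6) = 20 + 24 = 44°C
Mismatches (positions where the bases are not complementary): 2 (at positions 3, 12)
Effective Tm = 44 − 2×5 = 44 − 10 = 34°C

34°C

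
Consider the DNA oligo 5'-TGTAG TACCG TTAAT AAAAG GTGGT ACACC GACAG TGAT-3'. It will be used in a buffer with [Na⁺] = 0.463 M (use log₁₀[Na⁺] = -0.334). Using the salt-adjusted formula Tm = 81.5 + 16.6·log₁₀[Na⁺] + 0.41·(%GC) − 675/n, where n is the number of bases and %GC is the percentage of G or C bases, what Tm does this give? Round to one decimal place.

Length n = 39. Base counts: T=10, C=6, G=10, A=13
G+C = 16, so %GC = 16/39 × 100 = 41.026%
Salt term: 16.6 × (-0.334) = -5.544
GC term: 0.41 × 41.026 = 16.821; length term: −675/39 = −17.308
Tm = 81.5 + (-5.544) + 16.821 − 17.308 = 75.469 → 75.5°C

75.5°C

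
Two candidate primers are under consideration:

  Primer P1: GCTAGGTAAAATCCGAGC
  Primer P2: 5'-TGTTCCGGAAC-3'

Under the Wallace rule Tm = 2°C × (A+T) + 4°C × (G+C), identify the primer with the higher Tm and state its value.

Primer P1, 54°C

Primer P1: A+T=9, G+C=9 → Tm = 2(9)+4(9) = 54°C
Primer P2: A+T=5, G+C=6 → Tm = 2(5)+4(6) = 34°C
54°C vs 34°C → primer P1 is higher.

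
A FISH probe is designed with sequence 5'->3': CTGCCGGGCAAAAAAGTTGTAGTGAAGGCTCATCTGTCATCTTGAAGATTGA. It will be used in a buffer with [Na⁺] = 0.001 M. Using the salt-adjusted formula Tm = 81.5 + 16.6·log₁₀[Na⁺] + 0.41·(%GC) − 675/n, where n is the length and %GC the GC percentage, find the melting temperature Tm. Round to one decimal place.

Length n = 52. Base counts: C=9, A=15, G=14, T=14
G+C = 23, so %GC = 23/52 × 100 = 44.231%
Salt term: 16.6 × (-3) = -49.8
GC term: 0.41 × 44.231 = 18.135; length term: −675/52 = −12.981
Tm = 81.5 + (-49.8) + 18.135 − 12.981 = 36.854 → 36.9°C

36.9°C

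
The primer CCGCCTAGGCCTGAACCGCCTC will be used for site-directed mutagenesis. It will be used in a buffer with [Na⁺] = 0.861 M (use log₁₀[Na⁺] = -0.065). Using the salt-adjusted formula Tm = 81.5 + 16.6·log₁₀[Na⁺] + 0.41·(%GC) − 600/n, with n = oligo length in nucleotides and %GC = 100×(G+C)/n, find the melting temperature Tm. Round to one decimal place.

83.0°C

Length n = 22. C=11, T=3, G=5, A=3
G+C = 16, so %GC = 16/22 × 100 = 72.727%
Salt term: 16.6 × (-0.065) = -1.079
GC term: 0.41 × 72.727 = 29.818; length term: −600/22 = −27.273
Tm = 81.5 + (-1.079) + 29.818 − 27.273 = 82.966 → 83.0°C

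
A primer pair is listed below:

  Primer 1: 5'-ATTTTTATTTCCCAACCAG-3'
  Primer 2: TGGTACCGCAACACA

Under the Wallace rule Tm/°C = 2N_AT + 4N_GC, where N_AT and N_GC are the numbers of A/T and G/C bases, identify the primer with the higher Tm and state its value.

Primer 1: A+T=13, G+C=6 → Tm = 2(13)+4(6) = 50°C
Primer 2: A+T=7, G+C=8 → Tm = 2(7)+4(8) = 46°C
50°C vs 46°C → primer 1 is higher.

Primer 1, 50°C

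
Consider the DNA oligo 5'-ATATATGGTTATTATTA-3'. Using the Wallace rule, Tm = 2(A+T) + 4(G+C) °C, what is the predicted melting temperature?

38°C

Base counts: C=0, T=9, G=2, A=6
AT pairs contribute 15, GC pairs contribute 2.
Tm = 2(15) + 4(2) = 30 + 8 = 38°C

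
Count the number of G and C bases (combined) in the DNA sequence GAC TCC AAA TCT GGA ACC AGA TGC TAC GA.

Counting bases: T=5, G=6, A=10, C=8
Total G or C: 6 + 8 = 14

14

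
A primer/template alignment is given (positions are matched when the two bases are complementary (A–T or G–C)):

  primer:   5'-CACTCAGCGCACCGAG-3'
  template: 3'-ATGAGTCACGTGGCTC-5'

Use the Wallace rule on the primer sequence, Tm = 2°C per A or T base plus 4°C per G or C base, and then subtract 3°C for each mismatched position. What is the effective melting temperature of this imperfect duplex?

Primer base counts: A=4, T=1, G=4, C=7 → A+T=5, G+C=11
Perfect-match Tm = 2(5) + 4(11) = 10 + 44 = 54°C
Mismatches (positions where the bases are not complementary): 2 (at positions 1, 8)
Effective Tm = 54 − 2×3 = 54 − 6 = 48°C

48°C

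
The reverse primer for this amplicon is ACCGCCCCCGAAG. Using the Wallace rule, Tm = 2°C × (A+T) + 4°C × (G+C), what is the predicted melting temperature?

Base counts: A=3, C=7, T=0, G=3
So N_AT = 3 and N_GC = 10.
Tm = 2×3 + 4×10 = 46°C

46°C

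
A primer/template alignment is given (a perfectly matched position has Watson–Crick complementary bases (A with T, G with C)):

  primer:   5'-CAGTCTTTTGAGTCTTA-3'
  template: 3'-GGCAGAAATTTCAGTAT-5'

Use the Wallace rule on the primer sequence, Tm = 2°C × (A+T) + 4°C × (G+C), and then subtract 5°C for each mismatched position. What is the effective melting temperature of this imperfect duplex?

26°C

Primer base counts: A=3, T=8, G=3, C=3 → A+T=11, G+C=6
Perfect-match Tm = 2(11) + 4(6) = 22 + 24 = 46°C
Mismatches (positions where the bases are not complementary): 4 (at positions 2, 9, 10, 15)
Effective Tm = 46 − 4×5 = 46 − 20 = 26°C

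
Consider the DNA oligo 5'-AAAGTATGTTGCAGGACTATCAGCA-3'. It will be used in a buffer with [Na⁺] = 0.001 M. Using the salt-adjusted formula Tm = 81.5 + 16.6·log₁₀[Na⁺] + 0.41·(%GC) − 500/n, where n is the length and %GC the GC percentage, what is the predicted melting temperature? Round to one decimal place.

28.1°C

Length n = 25. Counting bases: C=4, G=6, T=6, A=9
G+C = 10, so %GC = 10/25 × 100 = 40%
Salt term: 16.6 × (-3) = -49.8
GC term: 0.41 × 40 = 16.4; length term: −500/25 = −20
Tm = 81.5 + (-49.8) + 16.4 − 20 = 28.1 → 28.1°C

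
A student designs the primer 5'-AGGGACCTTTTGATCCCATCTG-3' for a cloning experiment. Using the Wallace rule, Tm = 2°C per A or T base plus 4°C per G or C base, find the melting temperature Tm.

A=4, G=5, T=7, C=6
A+T = 11, G+C = 11
Tm = 2×11 + 4×11 = 66°C

66°C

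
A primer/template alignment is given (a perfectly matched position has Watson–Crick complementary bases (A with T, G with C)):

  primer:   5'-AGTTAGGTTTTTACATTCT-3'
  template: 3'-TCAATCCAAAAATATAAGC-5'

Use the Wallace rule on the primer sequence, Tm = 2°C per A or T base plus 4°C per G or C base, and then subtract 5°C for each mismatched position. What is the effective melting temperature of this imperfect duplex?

Primer base counts: A=4, T=10, G=3, C=2 → A+T=14, G+C=5
Perfect-match Tm = 2(14) + 4(5) = 28 + 20 = 48°C
Mismatches (positions where the bases are not complementary): 2 (at positions 14, 19)
Effective Tm = 48 − 2×5 = 48 − 10 = 38°C

38°C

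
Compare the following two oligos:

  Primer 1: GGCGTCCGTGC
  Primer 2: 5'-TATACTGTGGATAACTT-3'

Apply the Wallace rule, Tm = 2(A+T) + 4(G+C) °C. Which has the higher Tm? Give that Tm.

Primer 2, 44°C

Primer 1: A+T=2, G+C=9 → Tm = 2(2)+4(9) = 40°C
Primer 2: A+T=12, G+C=5 → Tm = 2(12)+4(5) = 44°C
40°C vs 44°C → primer 2 is higher.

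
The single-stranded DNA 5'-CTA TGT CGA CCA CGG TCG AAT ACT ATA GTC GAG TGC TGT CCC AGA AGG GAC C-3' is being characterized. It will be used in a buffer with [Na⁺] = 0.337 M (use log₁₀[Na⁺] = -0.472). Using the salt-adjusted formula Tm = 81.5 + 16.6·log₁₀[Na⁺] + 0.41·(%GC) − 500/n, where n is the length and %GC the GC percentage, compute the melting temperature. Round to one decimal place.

86.1°C

Length n = 52. Scanning the sequence gives G=14, C=14, T=11, A=13.
G+C = 28, so %GC = 28/52 × 100 = 53.846%
Salt term: 16.6 × (-0.472) = -7.835
GC term: 0.41 × 53.846 = 22.077; length term: −500/52 = −9.615
Tm = 81.5 + (-7.835) + 22.077 − 9.615 = 86.127 → 86.1°C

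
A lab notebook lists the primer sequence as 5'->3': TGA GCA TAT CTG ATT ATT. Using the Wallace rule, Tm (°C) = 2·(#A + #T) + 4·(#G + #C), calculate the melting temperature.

46°C

Base counts: G=3, T=8, A=5, C=2
A+T = 13, G+C = 5
Tm = 2×13 + 4×5 = 46°C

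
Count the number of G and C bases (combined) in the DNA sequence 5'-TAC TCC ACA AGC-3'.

Scanning the sequence gives A=4, C=5, T=2, G=1.
G+C = 1 + 5 = 6

6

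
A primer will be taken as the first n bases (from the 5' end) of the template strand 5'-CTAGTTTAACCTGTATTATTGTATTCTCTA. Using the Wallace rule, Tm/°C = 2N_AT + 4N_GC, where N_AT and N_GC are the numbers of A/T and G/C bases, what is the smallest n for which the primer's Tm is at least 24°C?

First 9 bases: CTAGTTTAA → Tm = 22°C (< 24°C)
First 10 bases: CTAGTTTAAC → Tm = 26°C (≥ 24°C)
Each additional base adds 2°C (A/T) or 4°C (G/C), so Tm is non-decreasing in n; n = 10 is the first length to reach 24°C.

n = 10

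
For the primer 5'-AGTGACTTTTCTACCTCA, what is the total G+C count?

7

Scanning the sequence gives G=2, A=4, T=7, C=5.
G+C = 2 + 5 = 7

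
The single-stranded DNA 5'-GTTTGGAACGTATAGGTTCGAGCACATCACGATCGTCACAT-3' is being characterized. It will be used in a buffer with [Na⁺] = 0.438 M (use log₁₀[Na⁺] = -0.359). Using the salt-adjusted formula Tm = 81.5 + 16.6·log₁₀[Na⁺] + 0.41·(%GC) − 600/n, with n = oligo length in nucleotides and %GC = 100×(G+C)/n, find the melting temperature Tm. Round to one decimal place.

Length n = 41. Counting bases: G=10, T=11, A=11, C=9
G+C = 19, so %GC = 19/41 × 100 = 46.341%
Salt term: 16.6 × (-0.359) = -5.959
GC term: 0.41 × 46.341 = 19; length term: −600/41 = −14.634
Tm = 81.5 + (-5.959) + 19 − 14.634 = 79.907 → 79.9°C

79.9°C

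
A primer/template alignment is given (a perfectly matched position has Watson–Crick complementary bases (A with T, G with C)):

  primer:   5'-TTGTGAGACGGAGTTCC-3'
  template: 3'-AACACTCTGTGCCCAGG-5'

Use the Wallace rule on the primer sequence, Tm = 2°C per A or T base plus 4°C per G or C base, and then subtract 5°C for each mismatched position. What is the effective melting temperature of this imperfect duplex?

32°C

Primer base counts: A=3, T=5, G=6, C=3 → A+T=8, G+C=9
Perfect-match Tm = 2(8) + 4(9) = 16 + 36 = 52°C
Mismatches (positions where the bases are not complementary): 4 (at positions 10, 11, 12, 14)
Effective Tm = 52 − 4×5 = 52 − 20 = 32°C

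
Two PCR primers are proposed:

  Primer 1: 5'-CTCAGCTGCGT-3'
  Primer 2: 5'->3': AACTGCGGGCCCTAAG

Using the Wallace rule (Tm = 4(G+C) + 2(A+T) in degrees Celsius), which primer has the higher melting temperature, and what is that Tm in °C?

Primer 2, 52°C

Primer 1: A+T=4, G+C=7 → Tm = 2(4)+4(7) = 36°C
Primer 2: A+T=6, G+C=10 → Tm = 2(6)+4(10) = 52°C
36°C vs 52°C → primer 2 is higher.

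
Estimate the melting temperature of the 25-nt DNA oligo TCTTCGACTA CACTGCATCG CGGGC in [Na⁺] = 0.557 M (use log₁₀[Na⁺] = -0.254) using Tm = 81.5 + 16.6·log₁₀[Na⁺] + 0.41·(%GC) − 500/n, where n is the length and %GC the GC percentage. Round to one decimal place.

Length n = 25. Counting bases: C=9, G=6, T=6, A=4
G+C = 15, so %GC = 15/25 × 100 = 60%
Salt term: 16.6 × (-0.254) = -4.216
GC term: 0.41 × 60 = 24.6; length term: −500/25 = −20
Tm = 81.5 + (-4.216) + 24.6 − 20 = 81.884 → 81.9°C

81.9°C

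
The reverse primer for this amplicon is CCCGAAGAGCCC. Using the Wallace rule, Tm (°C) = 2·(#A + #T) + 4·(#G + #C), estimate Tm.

G=3, T=0, C=6, A=3
A+T = 3, G+C = 9
Tm = 4·9 + 2·3 = 36 + 6 = 42°C

42°C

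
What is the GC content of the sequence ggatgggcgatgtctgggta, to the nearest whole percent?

Scanning the sequence gives G=10, T=5, A=3, C=2.
G+C = 10 + 2 = 12 out of 20 bases
%GC = 12/20 × 100 = 60% ≈ 60%

60%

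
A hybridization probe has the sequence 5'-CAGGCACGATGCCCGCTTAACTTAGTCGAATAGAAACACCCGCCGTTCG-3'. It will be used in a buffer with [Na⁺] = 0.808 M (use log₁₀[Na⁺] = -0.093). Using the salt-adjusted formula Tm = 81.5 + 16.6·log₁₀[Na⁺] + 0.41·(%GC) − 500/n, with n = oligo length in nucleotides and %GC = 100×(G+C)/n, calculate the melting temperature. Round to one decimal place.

92.3°C

Length n = 49. Counting bases: T=9, A=13, G=11, C=16
G+C = 27, so %GC = 27/49 × 100 = 55.102%
Salt term: 16.6 × (-0.093) = -1.544
GC term: 0.41 × 55.102 = 22.592; length term: −500/49 = −10.204
Tm = 81.5 + (-1.544) + 22.592 − 10.204 = 92.344 → 92.3°C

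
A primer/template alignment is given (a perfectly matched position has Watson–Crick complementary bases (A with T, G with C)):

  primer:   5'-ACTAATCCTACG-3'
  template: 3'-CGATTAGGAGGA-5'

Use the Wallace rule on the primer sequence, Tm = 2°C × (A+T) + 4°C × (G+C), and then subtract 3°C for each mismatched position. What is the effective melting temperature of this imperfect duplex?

25°C

Primer base counts: A=4, T=3, G=1, C=4 → A+T=7, G+C=5
Perfect-match Tm = 2(7) + 4(5) = 14 + 20 = 34°C
Mismatches (positions where the bases are not complementary): 3 (at positions 1, 10, 12)
Effective Tm = 34 − 3×3 = 34 − 9 = 25°C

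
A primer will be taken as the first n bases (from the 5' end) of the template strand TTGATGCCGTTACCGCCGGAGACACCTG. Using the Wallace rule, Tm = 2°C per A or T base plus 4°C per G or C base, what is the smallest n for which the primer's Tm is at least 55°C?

n = 18

First 17 bases: TTGATGCCGTTACCGCC → Tm = 54°C (< 55°C)
First 18 bases: TTGATGCCGTTACCGCCG → Tm = 58°C (≥ 55°C)
Since every base adds ≥2°C, Tm only increases with n, so the threshold is first crossed at n = 18.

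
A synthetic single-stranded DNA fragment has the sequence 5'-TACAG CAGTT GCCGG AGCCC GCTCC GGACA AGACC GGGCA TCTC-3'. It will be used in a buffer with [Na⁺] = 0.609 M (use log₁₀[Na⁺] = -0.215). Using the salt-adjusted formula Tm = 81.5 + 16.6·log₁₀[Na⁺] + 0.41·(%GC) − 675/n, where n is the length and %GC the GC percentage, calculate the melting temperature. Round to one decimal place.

Length n = 44. Base counts: G=13, C=16, A=9, T=6
G+C = 29, so %GC = 29/44 × 100 = 65.909%
Salt term: 16.6 × (-0.215) = -3.569
GC term: 0.41 × 65.909 = 27.023; length term: −675/44 = −15.341
Tm = 81.5 + (-3.569) + 27.023 − 15.341 = 89.613 → 89.6°C

89.6°C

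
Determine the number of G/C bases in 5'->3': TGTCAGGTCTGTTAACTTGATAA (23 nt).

G=5, C=3, A=6, T=9
G+C = 5 + 3 = 8

8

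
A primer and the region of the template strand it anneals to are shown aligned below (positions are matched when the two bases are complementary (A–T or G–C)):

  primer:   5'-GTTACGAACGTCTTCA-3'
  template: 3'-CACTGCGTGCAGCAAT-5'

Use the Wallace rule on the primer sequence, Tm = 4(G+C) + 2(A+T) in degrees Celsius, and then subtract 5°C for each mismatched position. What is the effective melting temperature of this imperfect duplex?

Primer base counts: A=4, T=5, G=3, C=4 → A+T=9, G+C=7
Perfect-match Tm = 2(9) + 4(7) = 18 + 28 = 46°C
Mismatches (positions where the bases are not complementary): 4 (at positions 3, 7, 13, 15)
Effective Tm = 46 − 4×5 = 46 − 20 = 26°C

26°C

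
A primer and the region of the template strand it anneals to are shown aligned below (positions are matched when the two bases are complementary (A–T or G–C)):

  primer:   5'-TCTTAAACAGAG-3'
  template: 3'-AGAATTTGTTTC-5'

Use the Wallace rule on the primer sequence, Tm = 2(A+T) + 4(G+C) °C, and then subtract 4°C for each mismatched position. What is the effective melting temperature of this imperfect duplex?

Primer base counts: A=5, T=3, G=2, C=2 → A+T=8, G+C=4
Perfect-match Tm = 2(8) + 4(4) = 16 + 16 = 32°C
Mismatches (positions where the bases are not complementary): 1 (at position 10)
Effective Tm = 32 − 1×4 = 32 − 4 = 28°C

28°C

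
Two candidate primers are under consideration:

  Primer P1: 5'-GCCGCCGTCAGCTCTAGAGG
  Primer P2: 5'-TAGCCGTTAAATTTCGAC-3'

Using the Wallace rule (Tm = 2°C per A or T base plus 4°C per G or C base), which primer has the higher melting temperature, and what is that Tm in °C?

Primer P1, 68°C

Primer P1: A+T=6, G+C=14 → Tm = 2(6)+4(14) = 68°C
Primer P2: A+T=11, G+C=7 → Tm = 2(11)+4(7) = 50°C
68°C vs 50°C → primer P1 is higher.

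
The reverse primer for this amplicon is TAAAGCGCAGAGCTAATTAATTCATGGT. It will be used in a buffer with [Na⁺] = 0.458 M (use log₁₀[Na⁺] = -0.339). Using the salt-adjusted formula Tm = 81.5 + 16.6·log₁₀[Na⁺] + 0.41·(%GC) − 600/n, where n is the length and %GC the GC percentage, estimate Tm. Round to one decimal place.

Length n = 28. Counting bases: T=8, G=6, A=10, C=4
G+C = 10, so %GC = 10/28 × 100 = 35.714%
Salt term: 16.6 × (-0.339) = -5.627
GC term: 0.41 × 35.714 = 14.643; length term: −600/28 = −21.429
Tm = 81.5 + (-5.627) + 14.643 − 21.429 = 69.087 → 69.1°C

69.1°C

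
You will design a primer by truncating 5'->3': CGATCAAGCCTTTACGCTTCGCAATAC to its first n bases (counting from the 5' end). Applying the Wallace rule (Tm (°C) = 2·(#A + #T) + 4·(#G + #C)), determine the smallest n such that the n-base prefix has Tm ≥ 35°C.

First 11 bases: CGATCAAGCCT → Tm = 34°C (< 35°C)
First 12 bases: CGATCAAGCCTT → Tm = 36°C (≥ 35°C)
Each additional base adds 2°C (A/T) or 4°C (G/C), so Tm is non-decreasing in n; n = 12 is the first length to reach 35°C.

n = 12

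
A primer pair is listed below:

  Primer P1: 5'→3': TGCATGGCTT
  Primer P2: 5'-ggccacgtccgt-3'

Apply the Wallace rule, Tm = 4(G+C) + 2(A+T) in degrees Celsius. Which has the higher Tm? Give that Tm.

Primer P2, 42°C

Primer P1: A+T=5, G+C=5 → Tm = 2(5)+4(5) = 30°C
Primer P2: A+T=3, G+C=9 → Tm = 2(3)+4(9) = 42°C
30°C vs 42°C → primer P2 is higher.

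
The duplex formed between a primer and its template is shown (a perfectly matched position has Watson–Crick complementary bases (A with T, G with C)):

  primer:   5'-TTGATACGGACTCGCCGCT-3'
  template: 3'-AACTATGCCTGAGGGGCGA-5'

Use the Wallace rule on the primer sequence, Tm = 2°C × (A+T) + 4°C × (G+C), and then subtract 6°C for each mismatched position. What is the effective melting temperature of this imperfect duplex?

54°C

Primer base counts: A=3, T=5, G=5, C=6 → A+T=8, G+C=11
Perfect-match Tm = 2(8) + 4(11) = 16 + 44 = 60°C
Mismatches (positions where the bases are not complementary): 1 (at position 14)
Effective Tm = 60 − 1×6 = 60 − 6 = 54°C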